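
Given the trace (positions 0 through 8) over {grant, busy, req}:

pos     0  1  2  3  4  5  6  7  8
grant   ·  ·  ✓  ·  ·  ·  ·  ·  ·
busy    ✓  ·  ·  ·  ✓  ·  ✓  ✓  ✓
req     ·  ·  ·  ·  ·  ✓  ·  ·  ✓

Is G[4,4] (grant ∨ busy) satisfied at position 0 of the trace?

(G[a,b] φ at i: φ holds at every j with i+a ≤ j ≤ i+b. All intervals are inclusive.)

True

Check (grant ∨ busy) at every j in [4,4]:
  j=4: true
All positions satisfy it → formula holds.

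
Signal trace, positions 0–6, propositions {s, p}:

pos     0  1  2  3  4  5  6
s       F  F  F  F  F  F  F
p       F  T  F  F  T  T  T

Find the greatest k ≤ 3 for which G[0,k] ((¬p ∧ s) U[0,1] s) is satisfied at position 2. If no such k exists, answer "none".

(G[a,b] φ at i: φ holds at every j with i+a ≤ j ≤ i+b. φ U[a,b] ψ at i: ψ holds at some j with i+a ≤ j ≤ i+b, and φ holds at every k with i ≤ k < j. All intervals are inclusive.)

((¬p ∧ s) U[0,1] s) must hold from j=2 onward; find where it first fails.
  j=2: fails → no k works.

none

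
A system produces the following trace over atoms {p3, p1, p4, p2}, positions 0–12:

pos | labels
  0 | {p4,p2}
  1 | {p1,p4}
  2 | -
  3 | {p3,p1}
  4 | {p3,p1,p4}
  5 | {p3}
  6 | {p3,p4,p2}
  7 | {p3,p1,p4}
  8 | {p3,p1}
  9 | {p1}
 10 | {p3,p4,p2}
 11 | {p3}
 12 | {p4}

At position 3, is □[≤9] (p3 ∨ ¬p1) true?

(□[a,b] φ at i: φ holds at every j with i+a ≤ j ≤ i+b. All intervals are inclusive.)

Check (p3 ∨ ¬p1) at every j in [3,12]:
  j=3: true
  j=4: true
  j=5: true
  j=6: true
  j=7: true
  j=8: true
  j=9: false
  j=10: true
  j=11: true
  j=12: true
Fails at j=9 → formula fails.

False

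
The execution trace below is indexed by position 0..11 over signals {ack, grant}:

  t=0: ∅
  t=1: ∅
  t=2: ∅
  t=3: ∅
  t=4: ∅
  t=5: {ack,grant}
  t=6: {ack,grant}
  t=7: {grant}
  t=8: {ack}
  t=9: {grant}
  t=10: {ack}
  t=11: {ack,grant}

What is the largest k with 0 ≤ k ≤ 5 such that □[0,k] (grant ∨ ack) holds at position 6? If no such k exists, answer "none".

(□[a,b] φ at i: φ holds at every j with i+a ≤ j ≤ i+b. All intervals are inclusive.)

(grant ∨ ack) must hold from j=6 onward; find where it first fails.
  j=6: holds
  j=7: holds
  j=8: holds
  j=9: holds
  j=10: holds
  j=11: holds
Holds through j=11; largest k = 5.

5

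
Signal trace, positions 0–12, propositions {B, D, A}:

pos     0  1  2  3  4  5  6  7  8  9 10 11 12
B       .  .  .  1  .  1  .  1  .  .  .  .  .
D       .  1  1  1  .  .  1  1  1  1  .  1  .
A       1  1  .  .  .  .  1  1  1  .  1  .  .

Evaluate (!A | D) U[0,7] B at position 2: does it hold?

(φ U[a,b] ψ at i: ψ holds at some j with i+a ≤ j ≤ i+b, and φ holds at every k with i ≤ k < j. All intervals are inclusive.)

Need some j in [2,9] with B, and (!A | D) at every k in [2,j-1].
  j=2: B false.
  j=3: B holds; (!A | D) holds at every k in [2,2] → satisfied.

Holds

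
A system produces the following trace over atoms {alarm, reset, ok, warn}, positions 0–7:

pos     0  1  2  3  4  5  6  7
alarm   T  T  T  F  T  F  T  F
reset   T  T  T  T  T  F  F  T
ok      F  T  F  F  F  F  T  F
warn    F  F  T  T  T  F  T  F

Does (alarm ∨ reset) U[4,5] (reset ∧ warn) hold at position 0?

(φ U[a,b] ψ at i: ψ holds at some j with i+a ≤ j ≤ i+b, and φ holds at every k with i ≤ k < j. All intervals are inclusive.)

Need some j in [4,5] with (reset ∧ warn), and (alarm ∨ reset) at every k in [0,j-1].
  j=4: (reset ∧ warn) holds; (alarm ∨ reset) holds at every k in [0,3] → satisfied.

Yes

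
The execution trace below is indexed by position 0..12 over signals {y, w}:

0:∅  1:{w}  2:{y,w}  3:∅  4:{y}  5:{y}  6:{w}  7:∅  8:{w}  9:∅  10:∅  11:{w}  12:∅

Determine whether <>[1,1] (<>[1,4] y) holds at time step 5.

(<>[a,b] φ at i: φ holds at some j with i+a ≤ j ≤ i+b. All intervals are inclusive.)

Check <>[1,4] y at each j in [6,6]:
  j=6: fails (none in [7,10])
No position in the window satisfies it → formula fails.

Does not hold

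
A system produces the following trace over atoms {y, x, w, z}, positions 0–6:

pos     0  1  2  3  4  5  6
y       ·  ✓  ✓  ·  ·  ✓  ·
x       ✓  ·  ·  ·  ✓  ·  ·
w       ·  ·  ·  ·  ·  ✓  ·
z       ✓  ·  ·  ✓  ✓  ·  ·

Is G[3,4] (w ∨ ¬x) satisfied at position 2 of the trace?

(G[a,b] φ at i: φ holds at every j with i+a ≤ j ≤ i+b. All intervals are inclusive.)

Yes

Check (w ∨ ¬x) at every j in [5,6]:
  j=5: true
  j=6: true
All positions satisfy it → formula holds.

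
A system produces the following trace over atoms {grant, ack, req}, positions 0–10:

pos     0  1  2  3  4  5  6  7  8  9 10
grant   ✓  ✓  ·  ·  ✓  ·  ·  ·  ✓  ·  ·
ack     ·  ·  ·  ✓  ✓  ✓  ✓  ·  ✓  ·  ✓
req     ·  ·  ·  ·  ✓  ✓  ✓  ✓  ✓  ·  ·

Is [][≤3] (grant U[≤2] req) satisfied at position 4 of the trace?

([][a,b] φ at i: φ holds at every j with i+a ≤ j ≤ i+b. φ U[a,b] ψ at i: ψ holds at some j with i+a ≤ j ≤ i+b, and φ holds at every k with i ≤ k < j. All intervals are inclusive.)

Check (grant U[≤2] req) at every j in [4,7]:
  j=4: holds
  j=5: holds
  j=6: holds
  j=7: holds
All positions satisfy it → formula holds.

True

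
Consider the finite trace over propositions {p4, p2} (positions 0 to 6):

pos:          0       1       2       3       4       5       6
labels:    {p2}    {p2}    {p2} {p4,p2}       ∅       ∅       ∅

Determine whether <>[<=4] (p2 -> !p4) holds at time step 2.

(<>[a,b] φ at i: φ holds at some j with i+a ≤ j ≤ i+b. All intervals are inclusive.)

Holds

Check (p2 -> !p4) at each j in [2,6]:
  j=2: true
  j=3: false
  j=4: true
  j=5: true
  j=6: true
Found at j=2 → formula holds.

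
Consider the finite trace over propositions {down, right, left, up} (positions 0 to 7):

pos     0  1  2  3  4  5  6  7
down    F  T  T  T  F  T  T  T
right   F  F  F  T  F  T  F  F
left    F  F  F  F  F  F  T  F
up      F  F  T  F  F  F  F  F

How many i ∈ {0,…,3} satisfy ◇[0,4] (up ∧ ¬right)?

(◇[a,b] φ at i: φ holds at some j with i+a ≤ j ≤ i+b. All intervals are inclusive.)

Evaluate at each i in [0,3]:
  i=0: ✓ (witness j=2)
  i=1: ✓ (witness j=2)
  i=2: ✓ (witness j=2)
  i=3: ✗ (none in [3,7])
Positions where it holds: {0, 1, 2} → 3.

3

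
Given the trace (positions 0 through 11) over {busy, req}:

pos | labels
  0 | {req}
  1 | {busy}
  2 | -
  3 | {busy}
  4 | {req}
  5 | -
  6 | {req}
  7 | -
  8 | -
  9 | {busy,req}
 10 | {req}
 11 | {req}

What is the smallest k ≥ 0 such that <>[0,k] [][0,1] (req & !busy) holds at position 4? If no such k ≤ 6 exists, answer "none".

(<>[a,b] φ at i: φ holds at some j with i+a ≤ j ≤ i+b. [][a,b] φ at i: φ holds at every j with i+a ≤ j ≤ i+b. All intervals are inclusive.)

6

Scan j = 4,5,… for [][0,1] (req & !busy):
  j=4: fails
  j=5: fails
  j=6: fails
  j=7: fails
  j=8: fails
  j=9: fails
  j=10: holds
First hit at j=10, so smallest k = 10-4 = 6.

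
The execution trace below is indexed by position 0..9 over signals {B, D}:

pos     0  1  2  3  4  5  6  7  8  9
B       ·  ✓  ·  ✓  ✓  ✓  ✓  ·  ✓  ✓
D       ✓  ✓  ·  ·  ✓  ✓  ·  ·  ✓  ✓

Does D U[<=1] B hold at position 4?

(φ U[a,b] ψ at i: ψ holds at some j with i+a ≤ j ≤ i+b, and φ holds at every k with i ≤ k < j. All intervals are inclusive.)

Need some j in [4,5] with B, and D at every k in [4,j-1].
  j=4: B holds; no prefix to check → satisfied.

Holds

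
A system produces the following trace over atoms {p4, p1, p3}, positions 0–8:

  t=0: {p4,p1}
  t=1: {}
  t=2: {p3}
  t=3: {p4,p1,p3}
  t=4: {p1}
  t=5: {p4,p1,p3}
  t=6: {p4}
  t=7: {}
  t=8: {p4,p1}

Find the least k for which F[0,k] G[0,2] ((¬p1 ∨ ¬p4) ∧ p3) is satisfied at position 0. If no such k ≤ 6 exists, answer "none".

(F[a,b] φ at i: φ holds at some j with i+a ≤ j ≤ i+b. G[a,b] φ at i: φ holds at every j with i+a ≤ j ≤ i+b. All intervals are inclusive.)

Scan j = 0,1,… for G[0,2] ((¬p1 ∨ ¬p4) ∧ p3):
  j=0: fails
  j=1: fails
  j=2: fails
  j=3: fails
  j=4: fails
  j=5: fails
  j=6: fails
No j in [0,6] satisfies it → none.

none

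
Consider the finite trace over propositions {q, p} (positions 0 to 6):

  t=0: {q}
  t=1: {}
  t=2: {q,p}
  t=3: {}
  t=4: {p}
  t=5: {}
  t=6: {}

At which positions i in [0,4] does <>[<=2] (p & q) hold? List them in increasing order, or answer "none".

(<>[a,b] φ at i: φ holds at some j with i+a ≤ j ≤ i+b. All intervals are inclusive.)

0, 1, 2

Evaluate at each i in [0,4]:
  i=0: ✓ (witness j=2)
  i=1: ✓ (witness j=2)
  i=2: ✓ (witness j=2)
  i=3: ✗ (none in [3,5])
  i=4: ✗ (none in [4,6])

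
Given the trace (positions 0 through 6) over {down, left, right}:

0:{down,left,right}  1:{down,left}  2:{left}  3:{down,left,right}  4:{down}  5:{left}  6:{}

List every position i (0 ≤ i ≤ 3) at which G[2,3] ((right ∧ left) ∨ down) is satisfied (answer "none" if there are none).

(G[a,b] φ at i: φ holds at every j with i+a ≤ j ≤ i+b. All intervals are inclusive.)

Evaluate at each i in [0,3]:
  i=0: ✗ (fails at j=2)
  i=1: ✓ (all of [3,4])
  i=2: ✗ (fails at j=5)
  i=3: ✗ (fails at j=5)

1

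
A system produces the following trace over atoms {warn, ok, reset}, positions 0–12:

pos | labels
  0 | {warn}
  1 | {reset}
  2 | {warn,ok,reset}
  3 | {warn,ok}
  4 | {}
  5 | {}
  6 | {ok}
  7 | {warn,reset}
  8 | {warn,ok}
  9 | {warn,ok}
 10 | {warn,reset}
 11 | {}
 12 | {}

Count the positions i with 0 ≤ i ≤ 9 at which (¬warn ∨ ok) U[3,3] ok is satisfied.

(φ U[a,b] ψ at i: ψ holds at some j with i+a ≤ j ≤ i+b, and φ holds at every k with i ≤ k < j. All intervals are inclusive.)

Evaluate at each i in [0,9]:
  i=0: ✗ (lhs fails at k=0 before rhs at j=3)
  i=1: ✗ (no rhs in [4,4])
  i=2: ✗ (no rhs in [5,5])
  i=3: ✓ (rhs at j=6; lhs holds on [3,5])
  i=4: ✗ (no rhs in [7,7])
  i=5: ✗ (lhs fails at k=7 before rhs at j=8)
  i=6: ✗ (lhs fails at k=7 before rhs at j=9)
  i=7: ✗ (no rhs in [10,10])
  i=8: ✗ (no rhs in [11,11])
  i=9: ✗ (no rhs in [12,12])
Positions where it holds: {3} → 1.

1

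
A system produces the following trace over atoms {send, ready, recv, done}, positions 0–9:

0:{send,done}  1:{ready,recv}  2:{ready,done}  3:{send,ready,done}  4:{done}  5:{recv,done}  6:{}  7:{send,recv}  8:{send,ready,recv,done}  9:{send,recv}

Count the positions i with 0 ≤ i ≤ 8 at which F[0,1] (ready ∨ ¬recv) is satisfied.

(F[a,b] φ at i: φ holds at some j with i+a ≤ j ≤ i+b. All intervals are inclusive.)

Evaluate at each i in [0,8]:
  i=0: ✓ (witness j=0)
  i=1: ✓ (witness j=1)
  i=2: ✓ (witness j=2)
  i=3: ✓ (witness j=3)
  i=4: ✓ (witness j=4)
  i=5: ✓ (witness j=6)
  i=6: ✓ (witness j=6)
  i=7: ✓ (witness j=8)
  i=8: ✓ (witness j=8)
Positions where it holds: {0, 1, 2, 3, 4, 5, 6, 7, 8} → 9.

9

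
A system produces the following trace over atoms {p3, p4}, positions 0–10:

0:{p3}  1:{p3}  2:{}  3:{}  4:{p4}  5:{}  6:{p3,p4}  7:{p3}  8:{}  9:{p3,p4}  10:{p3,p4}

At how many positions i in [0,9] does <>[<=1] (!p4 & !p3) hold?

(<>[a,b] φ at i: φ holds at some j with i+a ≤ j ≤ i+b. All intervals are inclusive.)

Evaluate at each i in [0,9]:
  i=0: ✗ (none in [0,1])
  i=1: ✓ (witness j=2)
  i=2: ✓ (witness j=2)
  i=3: ✓ (witness j=3)
  i=4: ✓ (witness j=5)
  i=5: ✓ (witness j=5)
  i=6: ✗ (none in [6,7])
  i=7: ✓ (witness j=8)
  i=8: ✓ (witness j=8)
  i=9: ✗ (none in [9,10])
Positions where it holds: {1, 2, 3, 4, 5, 7, 8} → 7.

7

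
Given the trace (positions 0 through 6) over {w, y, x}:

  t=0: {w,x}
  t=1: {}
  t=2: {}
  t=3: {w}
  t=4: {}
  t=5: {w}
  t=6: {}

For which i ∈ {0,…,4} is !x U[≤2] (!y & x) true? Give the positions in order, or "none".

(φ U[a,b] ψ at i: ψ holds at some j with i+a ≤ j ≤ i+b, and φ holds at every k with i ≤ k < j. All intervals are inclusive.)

Evaluate at each i in [0,4]:
  i=0: ✓ (rhs at j=0)
  i=1: ✗ (no rhs in [1,3])
  i=2: ✗ (no rhs in [2,4])
  i=3: ✗ (no rhs in [3,5])
  i=4: ✗ (no rhs in [4,6])

0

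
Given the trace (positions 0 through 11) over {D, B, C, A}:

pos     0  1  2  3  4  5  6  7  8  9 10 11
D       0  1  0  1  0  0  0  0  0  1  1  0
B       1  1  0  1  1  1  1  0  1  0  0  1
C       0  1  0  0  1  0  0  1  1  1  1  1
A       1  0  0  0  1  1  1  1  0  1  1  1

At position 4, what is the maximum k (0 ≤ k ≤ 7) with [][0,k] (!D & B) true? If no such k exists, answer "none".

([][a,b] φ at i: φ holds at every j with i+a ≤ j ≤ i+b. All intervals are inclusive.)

(!D & B) must hold from j=4 onward; find where it first fails.
  j=4: holds
  j=5: holds
  j=6: holds
  j=7: fails
Holds on [4,6], so largest k = 2.

2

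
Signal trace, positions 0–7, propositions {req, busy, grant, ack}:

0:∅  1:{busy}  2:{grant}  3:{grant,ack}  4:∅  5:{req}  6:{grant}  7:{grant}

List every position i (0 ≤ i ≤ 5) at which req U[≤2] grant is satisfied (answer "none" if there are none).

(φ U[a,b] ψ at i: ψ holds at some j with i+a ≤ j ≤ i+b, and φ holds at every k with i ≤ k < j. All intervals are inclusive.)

2, 3, 5

Evaluate at each i in [0,5]:
  i=0: ✗ (lhs fails at k=0 before rhs at j=2)
  i=1: ✗ (lhs fails at k=1 before rhs at j=2)
  i=2: ✓ (rhs at j=2)
  i=3: ✓ (rhs at j=3)
  i=4: ✗ (lhs fails at k=4 before rhs at j=6)
  i=5: ✓ (rhs at j=6; lhs holds on [5,5])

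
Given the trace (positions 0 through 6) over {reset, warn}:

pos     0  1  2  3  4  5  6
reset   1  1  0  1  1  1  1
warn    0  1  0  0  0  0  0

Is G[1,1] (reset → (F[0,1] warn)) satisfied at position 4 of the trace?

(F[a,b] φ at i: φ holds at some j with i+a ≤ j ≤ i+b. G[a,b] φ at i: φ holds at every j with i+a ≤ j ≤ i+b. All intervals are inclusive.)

Check (reset → (F[0,1] warn)) at every j in [5,5]:
  j=5: antecedent true; consequent fails (none in [5,6]) → ✗
Fails at j=5 → formula fails.

Does not hold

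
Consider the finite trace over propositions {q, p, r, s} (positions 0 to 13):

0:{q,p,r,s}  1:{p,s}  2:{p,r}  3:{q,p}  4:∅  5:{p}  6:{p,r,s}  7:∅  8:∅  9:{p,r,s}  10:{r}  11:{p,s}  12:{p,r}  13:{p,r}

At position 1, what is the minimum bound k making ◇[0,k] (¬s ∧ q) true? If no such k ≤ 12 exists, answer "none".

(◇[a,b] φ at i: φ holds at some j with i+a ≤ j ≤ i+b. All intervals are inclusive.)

Scan j = 1,2,… for (¬s ∧ q):
  j=1: fails
  j=2: fails
  j=3: holds
First hit at j=3, so smallest k = 3-1 = 2.

2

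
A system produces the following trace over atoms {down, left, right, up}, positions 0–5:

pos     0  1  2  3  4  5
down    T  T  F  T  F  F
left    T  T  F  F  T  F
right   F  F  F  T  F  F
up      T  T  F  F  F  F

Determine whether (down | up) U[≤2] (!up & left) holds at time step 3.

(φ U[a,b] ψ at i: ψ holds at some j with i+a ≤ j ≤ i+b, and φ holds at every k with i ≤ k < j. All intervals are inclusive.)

Need some j in [3,5] with (!up & left), and (down | up) at every k in [3,j-1].
  j=3: (!up & left) false.
  j=4: (!up & left) holds; (down | up) holds at every k in [3,3] → satisfied.

Yes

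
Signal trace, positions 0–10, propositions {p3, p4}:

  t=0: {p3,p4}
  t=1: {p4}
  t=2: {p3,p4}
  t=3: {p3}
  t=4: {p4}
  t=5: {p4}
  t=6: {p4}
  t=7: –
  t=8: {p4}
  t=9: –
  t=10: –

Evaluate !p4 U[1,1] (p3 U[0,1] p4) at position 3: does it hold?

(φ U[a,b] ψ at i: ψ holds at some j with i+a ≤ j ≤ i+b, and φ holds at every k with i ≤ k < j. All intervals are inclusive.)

Yes

Need some j in [4,4] with (p3 U[0,1] p4), and !p4 at every k in [3,j-1].
  j=4: (p3 U[0,1] p4) holds; !p4 holds at every k in [3,3] → satisfied.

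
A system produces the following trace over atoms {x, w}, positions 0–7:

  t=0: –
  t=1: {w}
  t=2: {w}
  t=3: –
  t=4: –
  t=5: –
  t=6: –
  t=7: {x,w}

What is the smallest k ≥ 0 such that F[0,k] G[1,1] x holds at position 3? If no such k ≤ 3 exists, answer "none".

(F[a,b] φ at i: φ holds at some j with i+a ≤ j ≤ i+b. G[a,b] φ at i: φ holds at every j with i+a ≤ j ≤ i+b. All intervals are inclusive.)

3

Scan j = 3,4,… for G[1,1] x:
  j=3: fails
  j=4: fails
  j=5: fails
  j=6: holds
First hit at j=6, so smallest k = 6-3 = 3.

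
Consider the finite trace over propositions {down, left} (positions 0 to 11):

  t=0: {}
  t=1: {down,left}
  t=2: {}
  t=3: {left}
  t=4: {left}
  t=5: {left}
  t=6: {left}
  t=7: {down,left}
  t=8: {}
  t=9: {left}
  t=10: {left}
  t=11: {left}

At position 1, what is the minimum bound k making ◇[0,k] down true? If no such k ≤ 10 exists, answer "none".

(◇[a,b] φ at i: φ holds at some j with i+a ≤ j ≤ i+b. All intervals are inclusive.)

0

Scan j = 1,2,… for down:
  j=1: holds
First hit at j=1, so smallest k = 1-1 = 0.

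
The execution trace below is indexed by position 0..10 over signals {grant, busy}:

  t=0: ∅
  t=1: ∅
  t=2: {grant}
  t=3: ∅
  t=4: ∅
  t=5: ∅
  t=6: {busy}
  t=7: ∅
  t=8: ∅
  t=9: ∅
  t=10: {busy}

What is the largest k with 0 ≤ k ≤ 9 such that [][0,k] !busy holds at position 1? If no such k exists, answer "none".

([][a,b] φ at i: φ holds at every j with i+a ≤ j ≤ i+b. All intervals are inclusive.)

4

!busy must hold from j=1 onward; find where it first fails.
  j=1: holds
  j=2: holds
  j=3: holds
  j=4: holds
  j=5: holds
  j=6: fails
Holds on [1,5], so largest k = 4.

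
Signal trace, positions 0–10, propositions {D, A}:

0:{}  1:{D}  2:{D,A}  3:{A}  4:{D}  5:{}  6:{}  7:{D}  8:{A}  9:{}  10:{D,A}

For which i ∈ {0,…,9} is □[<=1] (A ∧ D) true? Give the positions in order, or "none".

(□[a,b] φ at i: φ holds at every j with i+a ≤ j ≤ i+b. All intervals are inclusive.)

Evaluate at each i in [0,9]:
  i=0: ✗ (fails at j=0)
  i=1: ✗ (fails at j=1)
  i=2: ✗ (fails at j=3)
  i=3: ✗ (fails at j=3)
  i=4: ✗ (fails at j=4)
  i=5: ✗ (fails at j=5)
  i=6: ✗ (fails at j=6)
  i=7: ✗ (fails at j=7)
  i=8: ✗ (fails at j=8)
  i=9: ✗ (fails at j=9)

none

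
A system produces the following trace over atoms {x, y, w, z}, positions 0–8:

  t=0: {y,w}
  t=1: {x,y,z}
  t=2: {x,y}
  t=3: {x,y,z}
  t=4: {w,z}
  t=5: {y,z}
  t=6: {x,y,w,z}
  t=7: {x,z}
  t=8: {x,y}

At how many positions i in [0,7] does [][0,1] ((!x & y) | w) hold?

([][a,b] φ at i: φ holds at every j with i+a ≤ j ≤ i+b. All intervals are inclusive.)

2

Evaluate at each i in [0,7]:
  i=0: ✗ (fails at j=1)
  i=1: ✗ (fails at j=1)
  i=2: ✗ (fails at j=2)
  i=3: ✗ (fails at j=3)
  i=4: ✓ (all of [4,5])
  i=5: ✓ (all of [5,6])
  i=6: ✗ (fails at j=7)
  i=7: ✗ (fails at j=7)
Positions where it holds: {4, 5} → 2.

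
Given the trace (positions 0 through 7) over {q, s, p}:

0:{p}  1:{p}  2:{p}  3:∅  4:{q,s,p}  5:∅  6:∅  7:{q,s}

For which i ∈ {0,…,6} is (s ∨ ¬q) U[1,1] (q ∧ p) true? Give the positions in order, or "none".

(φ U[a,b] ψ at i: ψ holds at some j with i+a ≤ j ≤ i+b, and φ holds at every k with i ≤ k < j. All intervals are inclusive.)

Evaluate at each i in [0,6]:
  i=0: ✗ (no rhs in [1,1])
  i=1: ✗ (no rhs in [2,2])
  i=2: ✗ (no rhs in [3,3])
  i=3: ✓ (rhs at j=4; lhs holds on [3,3])
  i=4: ✗ (no rhs in [5,5])
  i=5: ✗ (no rhs in [6,6])
  i=6: ✗ (no rhs in [7,7])

3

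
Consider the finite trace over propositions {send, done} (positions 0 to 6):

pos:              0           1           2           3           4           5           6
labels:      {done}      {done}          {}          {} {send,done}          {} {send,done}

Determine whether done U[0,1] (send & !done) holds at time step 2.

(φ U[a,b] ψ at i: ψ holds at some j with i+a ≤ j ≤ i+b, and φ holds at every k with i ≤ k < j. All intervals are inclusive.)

Does not hold

Need some j in [2,3] with (send & !done), and done at every k in [2,j-1].
  j=2: (send & !done) false.
  j=3: (send & !done) false.
No j in the window works → until fails.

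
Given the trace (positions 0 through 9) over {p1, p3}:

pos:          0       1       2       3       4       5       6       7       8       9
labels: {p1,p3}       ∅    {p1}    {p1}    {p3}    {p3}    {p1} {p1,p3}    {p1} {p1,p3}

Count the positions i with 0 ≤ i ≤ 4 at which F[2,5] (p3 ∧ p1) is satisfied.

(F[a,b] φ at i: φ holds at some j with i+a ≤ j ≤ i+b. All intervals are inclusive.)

3

Evaluate at each i in [0,4]:
  i=0: ✗ (none in [2,5])
  i=1: ✗ (none in [3,6])
  i=2: ✓ (witness j=7)
  i=3: ✓ (witness j=7)
  i=4: ✓ (witness j=7)
Positions where it holds: {2, 3, 4} → 3.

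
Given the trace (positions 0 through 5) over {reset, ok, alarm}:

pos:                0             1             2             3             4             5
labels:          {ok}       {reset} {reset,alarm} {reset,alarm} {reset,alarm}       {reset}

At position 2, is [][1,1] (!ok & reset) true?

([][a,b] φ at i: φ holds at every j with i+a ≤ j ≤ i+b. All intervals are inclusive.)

Holds

Check (!ok & reset) at every j in [3,3]:
  j=3: true
All positions satisfy it → formula holds.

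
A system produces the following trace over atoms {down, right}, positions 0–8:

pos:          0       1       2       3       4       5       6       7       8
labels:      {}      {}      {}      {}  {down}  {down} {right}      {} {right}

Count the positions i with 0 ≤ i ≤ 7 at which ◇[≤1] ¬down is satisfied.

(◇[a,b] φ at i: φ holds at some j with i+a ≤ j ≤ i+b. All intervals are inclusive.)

Evaluate at each i in [0,7]:
  i=0: ✓ (witness j=0)
  i=1: ✓ (witness j=1)
  i=2: ✓ (witness j=2)
  i=3: ✓ (witness j=3)
  i=4: ✗ (none in [4,5])
  i=5: ✓ (witness j=6)
  i=6: ✓ (witness j=6)
  i=7: ✓ (witness j=7)
Positions where it holds: {0, 1, 2, 3, 5, 6, 7} → 7.

7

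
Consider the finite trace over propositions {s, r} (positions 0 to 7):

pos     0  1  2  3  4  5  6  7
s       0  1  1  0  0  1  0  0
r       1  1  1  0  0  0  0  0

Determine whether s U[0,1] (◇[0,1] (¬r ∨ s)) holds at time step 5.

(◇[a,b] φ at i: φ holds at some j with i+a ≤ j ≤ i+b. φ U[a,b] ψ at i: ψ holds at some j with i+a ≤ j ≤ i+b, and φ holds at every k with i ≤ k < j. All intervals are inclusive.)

Holds

Need some j in [5,6] with ◇[0,1] (¬r ∨ s), and s at every k in [5,j-1].
  j=5: ◇[0,1] (¬r ∨ s) holds; no prefix to check → satisfied.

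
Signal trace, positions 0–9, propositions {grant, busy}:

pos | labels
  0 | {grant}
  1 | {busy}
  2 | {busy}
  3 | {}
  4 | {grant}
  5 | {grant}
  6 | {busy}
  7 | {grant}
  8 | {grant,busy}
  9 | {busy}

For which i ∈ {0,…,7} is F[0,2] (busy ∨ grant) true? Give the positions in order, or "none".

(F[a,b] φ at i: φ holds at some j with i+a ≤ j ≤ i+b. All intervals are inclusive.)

Evaluate at each i in [0,7]:
  i=0: ✓ (witness j=0)
  i=1: ✓ (witness j=1)
  i=2: ✓ (witness j=2)
  i=3: ✓ (witness j=4)
  i=4: ✓ (witness j=4)
  i=5: ✓ (witness j=5)
  i=6: ✓ (witness j=6)
  i=7: ✓ (witness j=7)

0, 1, 2, 3, 4, 5, 6, 7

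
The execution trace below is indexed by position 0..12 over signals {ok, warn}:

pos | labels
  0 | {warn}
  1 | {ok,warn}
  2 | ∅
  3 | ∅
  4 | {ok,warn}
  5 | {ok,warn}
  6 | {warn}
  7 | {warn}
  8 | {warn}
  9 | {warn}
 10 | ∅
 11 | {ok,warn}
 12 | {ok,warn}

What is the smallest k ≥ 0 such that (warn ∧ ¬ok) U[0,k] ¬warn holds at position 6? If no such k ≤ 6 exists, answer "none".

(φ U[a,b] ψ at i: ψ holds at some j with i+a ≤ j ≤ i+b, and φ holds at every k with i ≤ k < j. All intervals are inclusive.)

4

Need earliest j ≥ 6 with ¬warn, and (warn ∧ ¬ok) at every k in [6,j-1].
  j=6: rhs fails.
  j=7: rhs fails.
  j=8: rhs fails.
  j=9: rhs fails.
  j=10: rhs holds; lhs holds on [6,9]. k = 4.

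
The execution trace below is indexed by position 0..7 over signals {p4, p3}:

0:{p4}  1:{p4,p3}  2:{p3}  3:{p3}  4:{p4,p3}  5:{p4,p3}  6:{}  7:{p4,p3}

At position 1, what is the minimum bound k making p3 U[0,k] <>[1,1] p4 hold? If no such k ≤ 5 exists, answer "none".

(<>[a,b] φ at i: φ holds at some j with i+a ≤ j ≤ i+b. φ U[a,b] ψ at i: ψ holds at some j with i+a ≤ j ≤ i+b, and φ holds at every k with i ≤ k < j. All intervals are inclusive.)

2

Need earliest j ≥ 1 with <>[1,1] p4, and p3 at every k in [1,j-1].
  j=1: rhs fails.
  j=2: rhs fails.
  j=3: rhs holds; lhs holds on [1,2]. k = 2.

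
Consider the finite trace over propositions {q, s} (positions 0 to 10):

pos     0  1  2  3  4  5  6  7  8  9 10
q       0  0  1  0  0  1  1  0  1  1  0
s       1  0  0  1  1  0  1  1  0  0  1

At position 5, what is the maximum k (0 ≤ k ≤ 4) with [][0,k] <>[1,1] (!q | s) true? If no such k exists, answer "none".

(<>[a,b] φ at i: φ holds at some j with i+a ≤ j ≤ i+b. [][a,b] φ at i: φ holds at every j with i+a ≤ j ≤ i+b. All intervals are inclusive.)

1

<>[1,1] (!q | s) must hold from j=5 onward; find where it first fails.
  j=5: holds
  j=6: holds
  j=7: fails
Holds on [5,6], so largest k = 1.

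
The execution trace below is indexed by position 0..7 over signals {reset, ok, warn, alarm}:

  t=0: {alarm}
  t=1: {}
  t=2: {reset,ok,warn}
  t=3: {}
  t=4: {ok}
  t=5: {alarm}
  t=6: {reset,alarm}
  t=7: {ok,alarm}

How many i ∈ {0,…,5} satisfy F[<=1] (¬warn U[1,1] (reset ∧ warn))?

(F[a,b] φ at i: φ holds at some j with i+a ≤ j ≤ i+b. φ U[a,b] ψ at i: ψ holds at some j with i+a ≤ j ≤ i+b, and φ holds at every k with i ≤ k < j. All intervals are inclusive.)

2

Evaluate at each i in [0,5]:
  i=0: ✓ (witness j=1)
  i=1: ✓ (witness j=1)
  i=2: ✗ (none in [2,3])
  i=3: ✗ (none in [3,4])
  i=4: ✗ (none in [4,5])
  i=5: ✗ (none in [5,6])
Positions where it holds: {0, 1} → 2.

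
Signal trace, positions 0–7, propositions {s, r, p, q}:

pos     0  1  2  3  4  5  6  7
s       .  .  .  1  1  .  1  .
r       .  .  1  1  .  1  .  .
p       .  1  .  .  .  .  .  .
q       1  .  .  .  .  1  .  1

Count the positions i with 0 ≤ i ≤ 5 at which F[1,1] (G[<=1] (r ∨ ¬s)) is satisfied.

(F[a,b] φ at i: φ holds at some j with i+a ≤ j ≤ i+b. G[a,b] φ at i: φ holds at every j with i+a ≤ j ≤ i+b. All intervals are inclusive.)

Evaluate at each i in [0,5]:
  i=0: ✓ (witness j=1)
  i=1: ✓ (witness j=2)
  i=2: ✗ (none in [3,3])
  i=3: ✗ (none in [4,4])
  i=4: ✗ (none in [5,5])
  i=5: ✗ (none in [6,6])
Positions where it holds: {0, 1} → 2.

2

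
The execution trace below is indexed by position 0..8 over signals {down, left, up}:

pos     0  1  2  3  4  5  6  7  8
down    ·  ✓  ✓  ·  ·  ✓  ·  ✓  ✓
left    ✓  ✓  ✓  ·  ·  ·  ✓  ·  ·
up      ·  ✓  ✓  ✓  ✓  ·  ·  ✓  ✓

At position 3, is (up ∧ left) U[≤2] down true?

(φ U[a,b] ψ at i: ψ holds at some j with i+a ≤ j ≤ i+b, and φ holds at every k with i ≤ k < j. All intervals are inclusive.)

Does not hold

Need some j in [3,5] with down, and (up ∧ left) at every k in [3,j-1].
  j=3: down false.
  j=4: down false.
  j=5: down holds, but (up ∧ left) fails at k=3 → not this j.
No j in the window works → until fails.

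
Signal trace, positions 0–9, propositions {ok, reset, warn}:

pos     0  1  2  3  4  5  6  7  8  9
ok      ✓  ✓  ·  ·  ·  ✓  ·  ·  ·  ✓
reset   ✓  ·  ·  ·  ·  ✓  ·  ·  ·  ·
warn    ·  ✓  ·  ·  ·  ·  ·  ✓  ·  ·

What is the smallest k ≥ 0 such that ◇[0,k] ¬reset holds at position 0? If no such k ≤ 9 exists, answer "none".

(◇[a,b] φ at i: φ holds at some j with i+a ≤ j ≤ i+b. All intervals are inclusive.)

Scan j = 0,1,… for ¬reset:
  j=0: fails
  j=1: holds
First hit at j=1, so smallest k = 1-0 = 1.

1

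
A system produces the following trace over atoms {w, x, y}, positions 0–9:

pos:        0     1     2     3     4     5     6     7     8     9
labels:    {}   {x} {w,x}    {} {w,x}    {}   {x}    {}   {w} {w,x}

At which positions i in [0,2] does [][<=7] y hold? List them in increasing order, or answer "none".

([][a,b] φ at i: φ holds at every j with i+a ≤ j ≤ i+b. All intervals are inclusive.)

none

Evaluate at each i in [0,2]:
  i=0: ✗ (fails at j=0)
  i=1: ✗ (fails at j=1)
  i=2: ✗ (fails at j=2)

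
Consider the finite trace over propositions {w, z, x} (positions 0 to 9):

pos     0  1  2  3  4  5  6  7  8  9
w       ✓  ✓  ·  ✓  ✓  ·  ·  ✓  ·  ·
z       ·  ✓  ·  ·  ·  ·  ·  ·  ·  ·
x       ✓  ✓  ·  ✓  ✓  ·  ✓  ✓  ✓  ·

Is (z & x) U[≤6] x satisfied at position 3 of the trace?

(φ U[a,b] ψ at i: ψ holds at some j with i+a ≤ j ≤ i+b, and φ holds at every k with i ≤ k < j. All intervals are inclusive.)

Yes

Need some j in [3,9] with x, and (z & x) at every k in [3,j-1].
  j=3: x holds; no prefix to check → satisfied.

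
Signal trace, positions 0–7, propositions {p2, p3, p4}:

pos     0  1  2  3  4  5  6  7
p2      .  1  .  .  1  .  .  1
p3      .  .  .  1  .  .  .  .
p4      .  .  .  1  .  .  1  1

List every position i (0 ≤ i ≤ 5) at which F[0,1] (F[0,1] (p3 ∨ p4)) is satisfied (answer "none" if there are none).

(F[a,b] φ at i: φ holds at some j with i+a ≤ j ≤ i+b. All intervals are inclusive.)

Evaluate at each i in [0,5]:
  i=0: ✗ (none in [0,1])
  i=1: ✓ (witness j=2)
  i=2: ✓ (witness j=2)
  i=3: ✓ (witness j=3)
  i=4: ✓ (witness j=5)
  i=5: ✓ (witness j=5)

1, 2, 3, 4, 5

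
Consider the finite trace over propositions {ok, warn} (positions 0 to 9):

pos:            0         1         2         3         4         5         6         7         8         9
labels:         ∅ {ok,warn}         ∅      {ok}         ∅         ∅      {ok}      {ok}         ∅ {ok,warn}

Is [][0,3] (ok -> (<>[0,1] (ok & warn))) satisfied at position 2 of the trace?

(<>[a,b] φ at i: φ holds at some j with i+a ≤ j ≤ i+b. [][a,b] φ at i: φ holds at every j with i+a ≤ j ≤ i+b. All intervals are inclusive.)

Does not hold

Check (ok -> (<>[0,1] (ok & warn))) at every j in [2,5]:
  j=2: antecedent false → ✓
  j=3: antecedent true; consequent fails (none in [3,4]) → ✗
  j=4: antecedent false → ✓
  j=5: antecedent false → ✓
Fails at j=3 → formula fails.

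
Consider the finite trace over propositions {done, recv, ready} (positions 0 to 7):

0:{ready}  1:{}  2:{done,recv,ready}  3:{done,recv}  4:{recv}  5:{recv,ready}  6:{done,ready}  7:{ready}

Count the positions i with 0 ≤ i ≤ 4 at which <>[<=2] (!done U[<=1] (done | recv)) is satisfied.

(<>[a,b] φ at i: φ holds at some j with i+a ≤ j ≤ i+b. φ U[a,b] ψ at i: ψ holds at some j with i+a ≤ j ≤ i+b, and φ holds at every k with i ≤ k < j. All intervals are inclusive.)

5

Evaluate at each i in [0,4]:
  i=0: ✓ (witness j=1)
  i=1: ✓ (witness j=1)
  i=2: ✓ (witness j=2)
  i=3: ✓ (witness j=3)
  i=4: ✓ (witness j=4)
Positions where it holds: {0, 1, 2, 3, 4} → 5.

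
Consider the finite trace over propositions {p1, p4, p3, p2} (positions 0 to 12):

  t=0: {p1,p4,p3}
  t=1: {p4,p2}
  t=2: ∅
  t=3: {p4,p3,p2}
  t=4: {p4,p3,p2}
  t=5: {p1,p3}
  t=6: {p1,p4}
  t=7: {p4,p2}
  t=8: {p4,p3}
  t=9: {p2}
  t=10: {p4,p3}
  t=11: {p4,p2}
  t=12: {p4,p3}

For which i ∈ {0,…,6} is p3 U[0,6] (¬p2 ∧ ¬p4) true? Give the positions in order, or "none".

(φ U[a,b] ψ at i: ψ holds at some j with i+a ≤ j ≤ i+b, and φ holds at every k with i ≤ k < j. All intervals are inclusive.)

Evaluate at each i in [0,6]:
  i=0: ✗ (lhs fails at k=1 before rhs at j=2)
  i=1: ✗ (lhs fails at k=1 before rhs at j=2)
  i=2: ✓ (rhs at j=2)
  i=3: ✓ (rhs at j=5; lhs holds on [3,4])
  i=4: ✓ (rhs at j=5; lhs holds on [4,4])
  i=5: ✓ (rhs at j=5)
  i=6: ✗ (no rhs in [6,12])

2, 3, 4, 5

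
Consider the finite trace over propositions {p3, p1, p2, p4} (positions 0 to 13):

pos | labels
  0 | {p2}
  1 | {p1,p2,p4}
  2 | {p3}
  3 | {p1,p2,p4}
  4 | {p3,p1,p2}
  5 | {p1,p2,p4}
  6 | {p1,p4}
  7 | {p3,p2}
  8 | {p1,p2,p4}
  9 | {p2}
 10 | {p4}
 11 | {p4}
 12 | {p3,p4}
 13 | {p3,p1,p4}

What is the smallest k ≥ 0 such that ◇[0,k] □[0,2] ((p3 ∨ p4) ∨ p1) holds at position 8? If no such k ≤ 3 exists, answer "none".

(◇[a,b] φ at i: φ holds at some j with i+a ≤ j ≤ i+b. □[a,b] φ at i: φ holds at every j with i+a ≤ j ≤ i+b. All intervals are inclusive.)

Scan j = 8,9,… for □[0,2] ((p3 ∨ p4) ∨ p1):
  j=8: fails
  j=9: fails
  j=10: holds
First hit at j=10, so smallest k = 10-8 = 2.

2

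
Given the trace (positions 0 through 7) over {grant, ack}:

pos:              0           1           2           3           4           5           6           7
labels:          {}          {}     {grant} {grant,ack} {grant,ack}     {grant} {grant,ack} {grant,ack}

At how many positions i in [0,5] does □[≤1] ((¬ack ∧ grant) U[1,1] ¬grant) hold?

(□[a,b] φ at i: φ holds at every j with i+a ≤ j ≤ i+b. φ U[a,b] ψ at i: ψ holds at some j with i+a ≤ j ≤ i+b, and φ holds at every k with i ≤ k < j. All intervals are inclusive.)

Evaluate at each i in [0,5]:
  i=0: ✗ (fails at j=0)
  i=1: ✗ (fails at j=1)
  i=2: ✗ (fails at j=2)
  i=3: ✗ (fails at j=3)
  i=4: ✗ (fails at j=4)
  i=5: ✗ (fails at j=5)
Positions where it holds: {} → 0.

0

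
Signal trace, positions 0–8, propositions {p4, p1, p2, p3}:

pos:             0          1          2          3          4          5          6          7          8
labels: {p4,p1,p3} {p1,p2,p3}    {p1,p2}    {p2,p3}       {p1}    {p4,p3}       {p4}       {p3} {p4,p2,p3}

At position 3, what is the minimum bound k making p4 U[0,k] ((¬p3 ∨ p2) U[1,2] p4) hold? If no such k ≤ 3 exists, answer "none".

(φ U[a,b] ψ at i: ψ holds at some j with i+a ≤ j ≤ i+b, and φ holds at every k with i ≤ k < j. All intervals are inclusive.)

0

Need earliest j ≥ 3 with ((¬p3 ∨ p2) U[1,2] p4), and p4 at every k in [3,j-1].
  j=3: rhs holds (empty prefix). k = 0.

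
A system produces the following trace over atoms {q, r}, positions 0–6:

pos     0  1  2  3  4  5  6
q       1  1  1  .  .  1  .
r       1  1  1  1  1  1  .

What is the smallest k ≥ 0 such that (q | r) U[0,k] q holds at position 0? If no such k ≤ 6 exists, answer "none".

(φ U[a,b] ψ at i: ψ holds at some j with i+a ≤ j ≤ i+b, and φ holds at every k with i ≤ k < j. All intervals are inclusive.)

Need earliest j ≥ 0 with q, and (q | r) at every k in [0,j-1].
  j=0: rhs holds (empty prefix). k = 0.

0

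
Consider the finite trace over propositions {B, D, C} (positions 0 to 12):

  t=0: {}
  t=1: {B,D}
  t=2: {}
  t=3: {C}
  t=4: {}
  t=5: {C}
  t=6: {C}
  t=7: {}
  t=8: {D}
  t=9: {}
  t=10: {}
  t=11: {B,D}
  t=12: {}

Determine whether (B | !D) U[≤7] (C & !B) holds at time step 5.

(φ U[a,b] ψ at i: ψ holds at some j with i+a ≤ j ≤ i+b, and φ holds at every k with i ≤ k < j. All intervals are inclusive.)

Yes

Need some j in [5,12] with (C & !B), and (B | !D) at every k in [5,j-1].
  j=5: (C & !B) holds; no prefix to check → satisfied.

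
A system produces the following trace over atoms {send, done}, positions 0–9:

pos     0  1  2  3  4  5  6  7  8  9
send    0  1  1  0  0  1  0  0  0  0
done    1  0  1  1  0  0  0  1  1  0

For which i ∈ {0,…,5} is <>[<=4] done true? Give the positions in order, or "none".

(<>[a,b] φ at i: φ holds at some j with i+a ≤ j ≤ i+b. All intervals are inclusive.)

0, 1, 2, 3, 4, 5

Evaluate at each i in [0,5]:
  i=0: ✓ (witness j=0)
  i=1: ✓ (witness j=2)
  i=2: ✓ (witness j=2)
  i=3: ✓ (witness j=3)
  i=4: ✓ (witness j=7)
  i=5: ✓ (witness j=7)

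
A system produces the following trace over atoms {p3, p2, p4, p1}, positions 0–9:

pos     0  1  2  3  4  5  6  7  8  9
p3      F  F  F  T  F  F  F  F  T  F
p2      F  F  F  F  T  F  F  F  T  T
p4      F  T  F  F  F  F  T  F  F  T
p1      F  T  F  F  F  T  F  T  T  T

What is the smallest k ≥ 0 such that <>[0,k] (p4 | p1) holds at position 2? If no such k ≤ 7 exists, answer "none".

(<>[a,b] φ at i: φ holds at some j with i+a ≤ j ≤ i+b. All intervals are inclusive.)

3

Scan j = 2,3,… for (p4 | p1):
  j=2: fails
  j=3: fails
  j=4: fails
  j=5: holds
First hit at j=5, so smallest k = 5-2 = 3.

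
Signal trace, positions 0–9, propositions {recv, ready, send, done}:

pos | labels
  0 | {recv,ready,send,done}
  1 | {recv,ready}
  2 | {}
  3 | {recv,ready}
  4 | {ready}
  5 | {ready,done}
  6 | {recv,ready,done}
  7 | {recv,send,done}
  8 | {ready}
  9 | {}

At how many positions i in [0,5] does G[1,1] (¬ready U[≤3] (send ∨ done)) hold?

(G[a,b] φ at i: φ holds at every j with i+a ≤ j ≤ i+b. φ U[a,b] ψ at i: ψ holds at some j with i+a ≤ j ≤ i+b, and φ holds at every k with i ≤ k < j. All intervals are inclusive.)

Evaluate at each i in [0,5]:
  i=0: ✗ (fails at j=1)
  i=1: ✗ (fails at j=2)
  i=2: ✗ (fails at j=3)
  i=3: ✗ (fails at j=4)
  i=4: ✓ (all of [5,5])
  i=5: ✓ (all of [6,6])
Positions where it holds: {4, 5} → 2.

2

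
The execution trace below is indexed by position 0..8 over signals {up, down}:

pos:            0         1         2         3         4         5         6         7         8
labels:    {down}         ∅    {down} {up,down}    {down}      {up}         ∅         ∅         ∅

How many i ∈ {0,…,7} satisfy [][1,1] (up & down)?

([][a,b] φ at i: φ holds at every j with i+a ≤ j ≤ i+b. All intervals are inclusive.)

Evaluate at each i in [0,7]:
  i=0: ✗ (fails at j=1)
  i=1: ✗ (fails at j=2)
  i=2: ✓ (all of [3,3])
  i=3: ✗ (fails at j=4)
  i=4: ✗ (fails at j=5)
  i=5: ✗ (fails at j=6)
  i=6: ✗ (fails at j=7)
  i=7: ✗ (fails at j=8)
Positions where it holds: {2} → 1.

1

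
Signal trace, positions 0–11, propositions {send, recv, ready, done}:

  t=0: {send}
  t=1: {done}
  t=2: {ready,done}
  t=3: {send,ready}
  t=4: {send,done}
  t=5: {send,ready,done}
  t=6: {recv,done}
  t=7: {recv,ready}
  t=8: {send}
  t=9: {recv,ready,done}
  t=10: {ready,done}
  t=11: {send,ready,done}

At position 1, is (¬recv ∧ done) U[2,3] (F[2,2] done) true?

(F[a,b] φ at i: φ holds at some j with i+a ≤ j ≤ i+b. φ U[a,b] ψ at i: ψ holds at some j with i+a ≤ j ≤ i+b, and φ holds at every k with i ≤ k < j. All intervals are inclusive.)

Holds

Need some j in [3,4] with F[2,2] done, and (¬recv ∧ done) at every k in [1,j-1].
  j=3: F[2,2] done holds; (¬recv ∧ done) holds at every k in [1,2] → satisfied.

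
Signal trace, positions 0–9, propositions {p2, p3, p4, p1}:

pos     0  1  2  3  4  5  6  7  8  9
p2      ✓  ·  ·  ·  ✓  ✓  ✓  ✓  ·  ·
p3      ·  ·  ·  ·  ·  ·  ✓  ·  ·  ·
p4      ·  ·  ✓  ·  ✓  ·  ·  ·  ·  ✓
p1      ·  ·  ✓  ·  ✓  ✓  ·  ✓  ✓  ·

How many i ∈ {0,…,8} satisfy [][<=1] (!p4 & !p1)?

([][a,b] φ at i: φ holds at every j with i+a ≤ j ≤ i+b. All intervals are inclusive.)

1

Evaluate at each i in [0,8]:
  i=0: ✓ (all of [0,1])
  i=1: ✗ (fails at j=2)
  i=2: ✗ (fails at j=2)
  i=3: ✗ (fails at j=4)
  i=4: ✗ (fails at j=4)
  i=5: ✗ (fails at j=5)
  i=6: ✗ (fails at j=7)
  i=7: ✗ (fails at j=7)
  i=8: ✗ (fails at j=8)
Positions where it holds: {0} → 1.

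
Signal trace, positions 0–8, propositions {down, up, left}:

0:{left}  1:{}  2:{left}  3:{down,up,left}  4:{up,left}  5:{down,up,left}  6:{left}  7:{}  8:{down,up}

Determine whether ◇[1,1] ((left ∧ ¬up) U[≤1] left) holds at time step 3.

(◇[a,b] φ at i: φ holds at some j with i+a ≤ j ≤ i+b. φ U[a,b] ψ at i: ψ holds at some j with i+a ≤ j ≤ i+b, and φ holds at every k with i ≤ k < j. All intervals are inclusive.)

Holds

Check ((left ∧ ¬up) U[≤1] left) at each j in [4,4]:
  j=4: holds
Found at j=4 → formula holds.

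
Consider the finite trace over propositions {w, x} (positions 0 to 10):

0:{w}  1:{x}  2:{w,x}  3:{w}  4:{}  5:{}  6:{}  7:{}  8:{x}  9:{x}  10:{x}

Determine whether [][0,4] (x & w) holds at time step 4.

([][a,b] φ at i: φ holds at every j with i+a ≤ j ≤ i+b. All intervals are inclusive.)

Check (x & w) at every j in [4,8]:
  j=4: false
  j=5: false
  j=6: false
  j=7: false
  j=8: false
Fails at j=4 → formula fails.

Does not hold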